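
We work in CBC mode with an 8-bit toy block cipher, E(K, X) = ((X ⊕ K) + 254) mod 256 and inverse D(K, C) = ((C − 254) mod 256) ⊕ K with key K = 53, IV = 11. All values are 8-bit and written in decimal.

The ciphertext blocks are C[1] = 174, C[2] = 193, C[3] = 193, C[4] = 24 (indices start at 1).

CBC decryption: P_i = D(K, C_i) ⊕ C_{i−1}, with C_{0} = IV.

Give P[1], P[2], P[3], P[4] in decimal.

P[1]: D(K, 174) = 133; 133 ⊕ 11 = 142.
P[2]: D(K, 193) = 246; 246 ⊕ 174 = 88.
P[3]: D(K, 193) = 246; 246 ⊕ 193 = 55.
P[4]: D(K, 24) = 47; 47 ⊕ 193 = 238.

P[1] = 142, P[2] = 88, P[3] = 55, P[4] = 238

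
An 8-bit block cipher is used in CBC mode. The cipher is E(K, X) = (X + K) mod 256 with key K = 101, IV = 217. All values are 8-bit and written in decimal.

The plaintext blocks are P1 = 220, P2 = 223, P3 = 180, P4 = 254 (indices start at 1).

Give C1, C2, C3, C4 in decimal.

CBC encryption: C_i = E(K, P_i ⊕ C_{i−1}), with C_{0} = IV.
C1: P1 ⊕ 217 = 5; E(K, 5) = 106.
C2: P2 ⊕ 106 = 181; E(K, 181) = 26.
C3: P3 ⊕ 26 = 174; E(K, 174) = 19.
C4: P4 ⊕ 19 = 237; E(K, 237) = 82.

C1 = 106, C2 = 26, C3 = 19, C4 = 82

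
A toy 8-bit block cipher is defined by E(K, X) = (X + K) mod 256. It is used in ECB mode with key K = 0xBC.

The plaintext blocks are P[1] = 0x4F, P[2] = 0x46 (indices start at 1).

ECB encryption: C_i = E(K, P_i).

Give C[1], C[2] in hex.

C[1] = 0x0B, C[2] = 0x02

C[1]: E(K, 0x4F) = 0x0B.
C[2]: E(K, 0x46) = 0x02.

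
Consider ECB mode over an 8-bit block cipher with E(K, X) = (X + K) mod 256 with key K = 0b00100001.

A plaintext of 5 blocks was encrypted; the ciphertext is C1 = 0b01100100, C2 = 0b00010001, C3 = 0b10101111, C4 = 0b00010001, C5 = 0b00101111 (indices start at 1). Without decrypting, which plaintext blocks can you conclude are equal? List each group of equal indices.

ECB encrypts each block independently with the same key, so equal ciphertext blocks imply equal plaintext blocks.
C2 = C4 = 0b00010001, so P2 = P4.

P2 = P4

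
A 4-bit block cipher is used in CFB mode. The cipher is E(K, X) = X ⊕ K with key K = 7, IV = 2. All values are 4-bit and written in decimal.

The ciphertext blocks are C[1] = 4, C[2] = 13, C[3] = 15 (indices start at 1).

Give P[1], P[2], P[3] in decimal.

P[1] = 1, P[2] = 14, P[3] = 5

CFB decryption: P_i = C_i ⊕ E(K, C_{i−1}), with C_{0} = IV.
P[1]: E(K, 2) = 5; 4 ⊕ 5 = 1.
P[2]: E(K, 4) = 3; 13 ⊕ 3 = 14.
P[3]: E(K, 13) = 10; 15 ⊕ 10 = 5.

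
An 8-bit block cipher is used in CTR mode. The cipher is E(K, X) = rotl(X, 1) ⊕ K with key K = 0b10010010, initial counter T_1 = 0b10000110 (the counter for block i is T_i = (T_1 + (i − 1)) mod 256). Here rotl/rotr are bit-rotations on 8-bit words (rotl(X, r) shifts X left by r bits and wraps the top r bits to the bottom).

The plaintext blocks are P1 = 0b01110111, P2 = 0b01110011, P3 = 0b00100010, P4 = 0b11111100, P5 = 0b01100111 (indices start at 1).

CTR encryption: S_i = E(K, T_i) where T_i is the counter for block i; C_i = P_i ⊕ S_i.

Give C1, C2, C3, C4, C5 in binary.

C1: T = 0b10000110, S = E(K, T) = 0b10011111; 0b01110111 ⊕ 0b10011111 = 0b11101000.
C2: T = 0b10000111, S = E(K, T) = 0b10011101; 0b01110011 ⊕ 0b10011101 = 0b11101110.
C3: T = 0b10001000, S = E(K, T) = 0b10000011; 0b00100010 ⊕ 0b10000011 = 0b10100001.
C4: T = 0b10001001, S = E(K, T) = 0b10000001; 0b11111100 ⊕ 0b10000001 = 0b01111101.
C5: T = 0b10001010, S = E(K, T) = 0b10000111; 0b01100111 ⊕ 0b10000111 = 0b11100000.

C1 = 0b11101000, C2 = 0b11101110, C3 = 0b10100001, C4 = 0b01111101, C5 = 0b11100000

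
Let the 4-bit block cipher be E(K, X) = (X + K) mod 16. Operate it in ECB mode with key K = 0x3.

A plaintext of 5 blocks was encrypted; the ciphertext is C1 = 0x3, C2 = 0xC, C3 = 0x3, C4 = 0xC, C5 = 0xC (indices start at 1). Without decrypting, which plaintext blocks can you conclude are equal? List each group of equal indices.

ECB encrypts each block independently with the same key, so equal ciphertext blocks imply equal plaintext blocks.
C1 = C3 = 0x3, so P1 = P3.
C2 = C4 = C5 = 0xC, so P2 = P4 = P5.

P1 = P3; P2 = P4 = P5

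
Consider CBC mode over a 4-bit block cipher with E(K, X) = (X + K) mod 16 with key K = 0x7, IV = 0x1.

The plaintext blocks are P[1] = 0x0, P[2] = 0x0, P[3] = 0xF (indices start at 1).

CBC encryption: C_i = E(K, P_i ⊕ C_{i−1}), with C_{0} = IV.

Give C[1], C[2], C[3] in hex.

C[1] = 0x8, C[2] = 0xF, C[3] = 0x7

C[1]: P[1] ⊕ 0x1 = 0x1; E(K, 0x1) = 0x8.
C[2]: P[2] ⊕ 0x8 = 0x8; E(K, 0x8) = 0xF.
C[3]: P[3] ⊕ 0xF = 0x0; E(K, 0x0) = 0x7.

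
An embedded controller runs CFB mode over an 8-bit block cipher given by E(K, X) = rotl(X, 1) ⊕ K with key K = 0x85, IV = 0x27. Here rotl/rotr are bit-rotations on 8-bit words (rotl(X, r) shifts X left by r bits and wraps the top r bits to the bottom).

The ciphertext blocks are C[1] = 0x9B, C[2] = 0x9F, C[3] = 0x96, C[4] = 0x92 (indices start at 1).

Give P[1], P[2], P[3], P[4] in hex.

CFB decryption: P_i = C_i ⊕ E(K, C_{i−1}), with C_{0} = IV.
P[1]: E(K, 0x27) = 0xCB; 0x9B ⊕ 0xCB = 0x50.
P[2]: E(K, 0x9B) = 0xB2; 0x9F ⊕ 0xB2 = 0x2D.
P[3]: E(K, 0x9F) = 0xBA; 0x96 ⊕ 0xBA = 0x2C.
P[4]: E(K, 0x96) = 0xA8; 0x92 ⊕ 0xA8 = 0x3A.

P[1] = 0x50, P[2] = 0x2D, P[3] = 0x2C, P[4] = 0x3A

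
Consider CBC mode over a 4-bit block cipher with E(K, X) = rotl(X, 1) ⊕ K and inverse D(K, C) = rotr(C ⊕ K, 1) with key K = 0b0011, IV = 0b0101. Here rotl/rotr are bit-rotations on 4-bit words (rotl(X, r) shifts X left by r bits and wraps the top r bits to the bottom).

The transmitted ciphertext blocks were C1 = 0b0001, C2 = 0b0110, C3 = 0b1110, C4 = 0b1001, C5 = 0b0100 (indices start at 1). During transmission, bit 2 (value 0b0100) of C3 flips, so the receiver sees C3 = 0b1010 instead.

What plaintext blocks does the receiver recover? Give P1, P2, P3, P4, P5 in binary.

CBC decryption: P_i = D(K, C_i) ⊕ C_{i−1}, with C_{0} = IV.
Only C3 changed, to 0b1010. In CBC, a change in C_i garbles P_i and flips the same bit in P_{i+1}. Decrypting the received ciphertext:
P1: D(K, 0b0001) = 0b0001; 0b0001 ⊕ 0b0101 = 0b0100.
P2: D(K, 0b0110) = 0b1010; 0b1010 ⊕ 0b0001 = 0b1011.
P3: D(K, 0b1010) = 0b1100; 0b1100 ⊕ 0b0110 = 0b1010.
P4: D(K, 0b1001) = 0b0101; 0b0101 ⊕ 0b1010 = 0b1111.
P5: D(K, 0b0100) = 0b1011; 0b1011 ⊕ 0b1001 = 0b0010.
Blocks that differ from the original plaintext: P3, P4.

P1 = 0b0100, P2 = 0b1011, P3 = 0b1010, P4 = 0b1111, P5 = 0b0010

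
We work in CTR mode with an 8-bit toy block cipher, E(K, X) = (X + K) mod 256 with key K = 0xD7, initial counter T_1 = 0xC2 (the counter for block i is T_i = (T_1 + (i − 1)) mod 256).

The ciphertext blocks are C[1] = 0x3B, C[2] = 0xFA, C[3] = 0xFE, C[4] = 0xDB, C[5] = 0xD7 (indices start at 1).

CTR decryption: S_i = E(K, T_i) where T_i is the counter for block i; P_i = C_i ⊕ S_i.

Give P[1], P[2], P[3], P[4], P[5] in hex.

P[1] = 0xA2, P[2] = 0x60, P[3] = 0x65, P[4] = 0x47, P[5] = 0x4A

P[1]: T = 0xC2, S = E(K, T) = 0x99; 0x3B ⊕ 0x99 = 0xA2.
P[2]: T = 0xC3, S = E(K, T) = 0x9A; 0xFA ⊕ 0x9A = 0x60.
P[3]: T = 0xC4, S = E(K, T) = 0x9B; 0xFE ⊕ 0x9B = 0x65.
P[4]: T = 0xC5, S = E(K, T) = 0x9C; 0xDB ⊕ 0x9C = 0x47.
P[5]: T = 0xC6, S = E(K, T) = 0x9D; 0xD7 ⊕ 0x9D = 0x4A.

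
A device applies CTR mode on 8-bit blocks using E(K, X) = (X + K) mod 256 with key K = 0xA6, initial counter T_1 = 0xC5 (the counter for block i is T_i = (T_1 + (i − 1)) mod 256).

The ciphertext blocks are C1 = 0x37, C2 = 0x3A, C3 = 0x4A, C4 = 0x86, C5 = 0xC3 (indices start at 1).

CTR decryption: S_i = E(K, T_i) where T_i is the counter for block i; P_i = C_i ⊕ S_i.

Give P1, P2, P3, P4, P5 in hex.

P1: T = 0xC5, S = E(K, T) = 0x6B; 0x37 ⊕ 0x6B = 0x5C.
P2: T = 0xC6, S = E(K, T) = 0x6C; 0x3A ⊕ 0x6C = 0x56.
P3: T = 0xC7, S = E(K, T) = 0x6D; 0x4A ⊕ 0x6D = 0x27.
P4: T = 0xC8, S = E(K, T) = 0x6E; 0x86 ⊕ 0x6E = 0xE8.
P5: T = 0xC9, S = E(K, T) = 0x6F; 0xC3 ⊕ 0x6F = 0xAC.

P1 = 0x5C, P2 = 0x56, P3 = 0x27, P4 = 0xE8, P5 = 0xAC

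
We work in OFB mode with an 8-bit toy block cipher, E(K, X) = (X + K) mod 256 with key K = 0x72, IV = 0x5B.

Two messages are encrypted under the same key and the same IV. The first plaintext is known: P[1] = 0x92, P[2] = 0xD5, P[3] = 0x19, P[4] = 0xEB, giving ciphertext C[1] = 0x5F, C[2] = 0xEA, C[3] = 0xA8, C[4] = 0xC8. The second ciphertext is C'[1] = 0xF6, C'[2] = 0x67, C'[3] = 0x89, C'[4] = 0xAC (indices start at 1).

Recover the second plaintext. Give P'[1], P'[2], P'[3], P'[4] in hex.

In OFB with a reused IV, both messages share the same keystream S_i, so C_i ⊕ C'_i = P_i ⊕ P'_i and thus P'_i = P_i ⊕ C_i ⊕ C'_i.
P'[1]: 0x92 ⊕ 0x5F ⊕ 0xF6 = 0x3B.
P'[2]: 0xD5 ⊕ 0xEA ⊕ 0x67 = 0x58.
P'[3]: 0x19 ⊕ 0xA8 ⊕ 0x89 = 0x38.
P'[4]: 0xEB ⊕ 0xC8 ⊕ 0xAC = 0x8F.

P'[1] = 0x3B, P'[2] = 0x58, P'[3] = 0x38, P'[4] = 0x8F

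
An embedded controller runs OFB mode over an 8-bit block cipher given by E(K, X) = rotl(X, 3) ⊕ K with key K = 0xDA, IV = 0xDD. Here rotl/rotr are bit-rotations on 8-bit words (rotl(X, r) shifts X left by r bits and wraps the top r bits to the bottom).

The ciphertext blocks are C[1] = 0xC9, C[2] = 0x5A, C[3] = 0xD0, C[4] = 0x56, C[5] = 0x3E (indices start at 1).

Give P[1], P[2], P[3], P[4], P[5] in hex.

P[1] = 0xFD, P[2] = 0x21, P[3] = 0xD1, P[4] = 0x84, P[5] = 0x72

OFB decryption: S_i = E(K, S_{i−1}) with S_{0} = IV; P_i = C_i ⊕ S_i.
P[1]: S = E(K, 0xDD) = 0x34; 0xC9 ⊕ 0x34 = 0xFD.
P[2]: S = E(K, 0x34) = 0x7B; 0x5A ⊕ 0x7B = 0x21.
P[3]: S = E(K, 0x7B) = 0x01; 0xD0 ⊕ 0x01 = 0xD1.
P[4]: S = E(K, 0x01) = 0xD2; 0x56 ⊕ 0xD2 = 0x84.
P[5]: S = E(K, 0xD2) = 0x4C; 0x3E ⊕ 0x4C = 0x72.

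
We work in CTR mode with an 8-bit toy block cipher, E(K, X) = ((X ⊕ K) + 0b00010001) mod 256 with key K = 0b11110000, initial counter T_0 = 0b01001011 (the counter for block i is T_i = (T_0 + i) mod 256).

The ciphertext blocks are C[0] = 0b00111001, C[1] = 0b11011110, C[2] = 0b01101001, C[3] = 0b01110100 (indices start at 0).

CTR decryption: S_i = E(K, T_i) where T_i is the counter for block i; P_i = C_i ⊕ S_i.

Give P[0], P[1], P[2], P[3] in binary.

P[0] = 0b11110101, P[1] = 0b00010011, P[2] = 0b10100111, P[3] = 0b10111011

P[0]: T = 0b01001011, S = E(K, T) = 0b11001100; 0b00111001 ⊕ 0b11001100 = 0b11110101.
P[1]: T = 0b01001100, S = E(K, T) = 0b11001101; 0b11011110 ⊕ 0b11001101 = 0b00010011.
P[2]: T = 0b01001101, S = E(K, T) = 0b11001110; 0b01101001 ⊕ 0b11001110 = 0b10100111.
P[3]: T = 0b01001110, S = E(K, T) = 0b11001111; 0b01110100 ⊕ 0b11001111 = 0b10111011.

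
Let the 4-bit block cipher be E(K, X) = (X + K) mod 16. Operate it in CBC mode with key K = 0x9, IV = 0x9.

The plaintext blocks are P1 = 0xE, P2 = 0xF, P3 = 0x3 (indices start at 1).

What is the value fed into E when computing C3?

0xB

CBC encryption: C_i = E(K, P_i ⊕ C_{i−1}), with C_{0} = IV.
C1: P1 ⊕ 0x9 = 0x7; E(K, 0x7) = 0x0.
C2: P2 ⊕ 0x0 = 0xF; E(K, 0xF) = 0x8.
C3: P3 ⊕ 0x8 = 0xB; E(K, 0xB) = 0x4.
So the input to E for block 3 is 0xB.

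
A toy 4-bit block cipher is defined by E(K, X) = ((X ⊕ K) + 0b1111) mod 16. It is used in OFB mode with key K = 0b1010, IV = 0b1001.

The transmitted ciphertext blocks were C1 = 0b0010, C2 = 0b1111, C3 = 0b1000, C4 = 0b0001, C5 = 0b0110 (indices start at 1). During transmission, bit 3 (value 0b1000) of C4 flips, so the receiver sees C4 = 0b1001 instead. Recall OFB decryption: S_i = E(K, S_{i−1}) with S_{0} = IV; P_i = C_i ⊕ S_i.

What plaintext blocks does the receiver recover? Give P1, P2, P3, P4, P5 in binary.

Only C4 changed, to 0b1001. In OFB, a change in C_i flips the same bit in P_i only; the keystream is unaffected. Decrypting the received ciphertext:
P1: S = E(K, 0b1001) = 0b0010; 0b0010 ⊕ 0b0010 = 0b0000.
P2: S = E(K, 0b0010) = 0b0111; 0b1111 ⊕ 0b0111 = 0b1000.
P3: S = E(K, 0b0111) = 0b1100; 0b1000 ⊕ 0b1100 = 0b0100.
P4: S = E(K, 0b1100) = 0b0101; 0b1001 ⊕ 0b0101 = 0b1100.
P5: S = E(K, 0b0101) = 0b1110; 0b0110 ⊕ 0b1110 = 0b1000.
Blocks that differ from the original plaintext: P4.

P1 = 0b0000, P2 = 0b1000, P3 = 0b0100, P4 = 0b1100, P5 = 0b1000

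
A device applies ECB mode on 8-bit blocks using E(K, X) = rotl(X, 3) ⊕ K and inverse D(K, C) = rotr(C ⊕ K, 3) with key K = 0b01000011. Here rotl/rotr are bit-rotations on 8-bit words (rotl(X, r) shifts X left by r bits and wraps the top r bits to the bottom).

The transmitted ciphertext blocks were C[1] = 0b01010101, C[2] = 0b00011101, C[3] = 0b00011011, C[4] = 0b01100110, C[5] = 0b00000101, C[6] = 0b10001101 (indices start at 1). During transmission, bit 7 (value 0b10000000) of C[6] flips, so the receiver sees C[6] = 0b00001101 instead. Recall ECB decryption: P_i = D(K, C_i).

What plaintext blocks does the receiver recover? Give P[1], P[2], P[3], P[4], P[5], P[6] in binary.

Only C[6] changed, to 0b00001101. In ECB, a change in C_i affects only P_i. Decrypting the received ciphertext:
P[1]: D(K, 0b01010101) = 0b11000010.
P[2]: D(K, 0b00011101) = 0b11001011.
P[3]: D(K, 0b00011011) = 0b00001011.
P[4]: D(K, 0b01100110) = 0b10100100.
P[5]: D(K, 0b00000101) = 0b11001000.
P[6]: D(K, 0b00001101) = 0b11001001.
Blocks that differ from the original plaintext: P[6].

P[1] = 0b11000010, P[2] = 0b11001011, P[3] = 0b00001011, P[4] = 0b10100100, P[5] = 0b11001000, P[6] = 0b11001001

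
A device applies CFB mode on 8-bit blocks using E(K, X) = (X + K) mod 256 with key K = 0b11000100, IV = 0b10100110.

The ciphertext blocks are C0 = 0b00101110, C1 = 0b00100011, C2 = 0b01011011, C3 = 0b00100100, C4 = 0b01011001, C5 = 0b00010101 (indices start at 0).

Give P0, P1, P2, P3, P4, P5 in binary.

CFB decryption: P_i = C_i ⊕ E(K, C_{i−1}), with C_{−1} = IV.
P0: E(K, 0b10100110) = 0b01101010; 0b00101110 ⊕ 0b01101010 = 0b01000100.
P1: E(K, 0b00101110) = 0b11110010; 0b00100011 ⊕ 0b11110010 = 0b11010001.
P2: E(K, 0b00100011) = 0b11100111; 0b01011011 ⊕ 0b11100111 = 0b10111100.
P3: E(K, 0b01011011) = 0b00011111; 0b00100100 ⊕ 0b00011111 = 0b00111011.
P4: E(K, 0b00100100) = 0b11101000; 0b01011001 ⊕ 0b11101000 = 0b10110001.
P5: E(K, 0b01011001) = 0b00011101; 0b00010101 ⊕ 0b00011101 = 0b00001000.

P0 = 0b01000100, P1 = 0b11010001, P2 = 0b10111100, P3 = 0b00111011, P4 = 0b10110001, P5 = 0b00001000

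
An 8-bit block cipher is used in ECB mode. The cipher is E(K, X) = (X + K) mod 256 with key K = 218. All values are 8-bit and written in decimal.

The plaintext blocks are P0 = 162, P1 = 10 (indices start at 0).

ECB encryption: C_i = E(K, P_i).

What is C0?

C0: E(K, 162) = 124.

C0 = 124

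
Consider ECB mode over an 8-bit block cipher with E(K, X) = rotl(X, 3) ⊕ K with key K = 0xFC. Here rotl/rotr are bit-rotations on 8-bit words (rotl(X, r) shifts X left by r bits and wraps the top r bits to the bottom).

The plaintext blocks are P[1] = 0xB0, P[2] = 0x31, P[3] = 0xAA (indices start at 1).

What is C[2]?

C[2] = 0x75

ECB encryption: C_i = E(K, P_i).
C[2]: E(K, 0x31) = 0x75.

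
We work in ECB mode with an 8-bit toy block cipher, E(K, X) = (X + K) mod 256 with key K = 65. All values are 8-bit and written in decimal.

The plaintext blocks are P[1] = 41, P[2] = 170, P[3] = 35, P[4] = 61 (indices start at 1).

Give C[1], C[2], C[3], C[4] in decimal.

C[1] = 106, C[2] = 235, C[3] = 100, C[4] = 126

ECB encryption: C_i = E(K, P_i).
C[1]: E(K, 41) = 106.
C[2]: E(K, 170) = 235.
C[3]: E(K, 35) = 100.
C[4]: E(K, 61) = 126.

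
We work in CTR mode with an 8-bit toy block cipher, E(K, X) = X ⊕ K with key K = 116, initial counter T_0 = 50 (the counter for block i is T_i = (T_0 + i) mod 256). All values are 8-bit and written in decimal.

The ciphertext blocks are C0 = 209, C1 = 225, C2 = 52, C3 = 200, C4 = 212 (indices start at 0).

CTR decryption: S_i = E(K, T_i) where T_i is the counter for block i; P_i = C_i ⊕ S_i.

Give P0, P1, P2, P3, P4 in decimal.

P0 = 151, P1 = 166, P2 = 116, P3 = 137, P4 = 150

P0: T = 50, S = E(K, T) = 70; 209 ⊕ 70 = 151.
P1: T = 51, S = E(K, T) = 71; 225 ⊕ 71 = 166.
P2: T = 52, S = E(K, T) = 64; 52 ⊕ 64 = 116.
P3: T = 53, S = E(K, T) = 65; 200 ⊕ 65 = 137.
P4: T = 54, S = E(K, T) = 66; 212 ⊕ 66 = 150.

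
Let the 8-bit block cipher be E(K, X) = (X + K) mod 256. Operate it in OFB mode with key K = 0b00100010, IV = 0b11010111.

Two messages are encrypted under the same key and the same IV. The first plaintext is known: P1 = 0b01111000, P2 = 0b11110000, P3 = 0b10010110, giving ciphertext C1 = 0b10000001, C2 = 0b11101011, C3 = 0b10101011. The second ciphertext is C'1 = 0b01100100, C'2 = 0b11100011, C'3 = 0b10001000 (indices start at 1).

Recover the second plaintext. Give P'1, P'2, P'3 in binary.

In OFB with a reused IV, both messages share the same keystream S_i, so C_i ⊕ C'_i = P_i ⊕ P'_i and thus P'_i = P_i ⊕ C_i ⊕ C'_i.
P'1: 0b01111000 ⊕ 0b10000001 ⊕ 0b01100100 = 0b10011101.
P'2: 0b11110000 ⊕ 0b11101011 ⊕ 0b11100011 = 0b11111000.
P'3: 0b10010110 ⊕ 0b10101011 ⊕ 0b10001000 = 0b10110101.

P'1 = 0b10011101, P'2 = 0b11111000, P'3 = 0b10110101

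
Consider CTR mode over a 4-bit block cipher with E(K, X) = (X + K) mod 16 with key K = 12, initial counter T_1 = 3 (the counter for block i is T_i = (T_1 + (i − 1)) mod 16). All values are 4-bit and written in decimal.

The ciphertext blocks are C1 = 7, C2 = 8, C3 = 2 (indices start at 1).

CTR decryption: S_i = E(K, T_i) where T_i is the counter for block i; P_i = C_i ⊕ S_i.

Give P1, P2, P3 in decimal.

P1 = 8, P2 = 8, P3 = 3

P1: T = 3, S = E(K, T) = 15; 7 ⊕ 15 = 8.
P2: T = 4, S = E(K, T) = 0; 8 ⊕ 0 = 8.
P3: T = 5, S = E(K, T) = 1; 2 ⊕ 1 = 3.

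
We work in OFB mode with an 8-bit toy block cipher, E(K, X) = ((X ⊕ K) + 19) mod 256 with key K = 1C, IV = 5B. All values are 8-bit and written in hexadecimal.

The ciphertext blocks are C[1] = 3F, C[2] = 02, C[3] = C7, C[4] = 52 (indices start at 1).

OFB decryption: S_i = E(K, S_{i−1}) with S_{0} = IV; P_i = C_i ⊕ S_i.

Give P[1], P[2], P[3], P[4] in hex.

P[1] = 5F, P[2] = 97, P[3] = 65, P[4] = 85

P[1]: S = E(K, 5B) = 60; 3F ⊕ 60 = 5F.
P[2]: S = E(K, 60) = 95; 02 ⊕ 95 = 97.
P[3]: S = E(K, 95) = A2; C7 ⊕ A2 = 65.
P[4]: S = E(K, A2) = D7; 52 ⊕ D7 = 85.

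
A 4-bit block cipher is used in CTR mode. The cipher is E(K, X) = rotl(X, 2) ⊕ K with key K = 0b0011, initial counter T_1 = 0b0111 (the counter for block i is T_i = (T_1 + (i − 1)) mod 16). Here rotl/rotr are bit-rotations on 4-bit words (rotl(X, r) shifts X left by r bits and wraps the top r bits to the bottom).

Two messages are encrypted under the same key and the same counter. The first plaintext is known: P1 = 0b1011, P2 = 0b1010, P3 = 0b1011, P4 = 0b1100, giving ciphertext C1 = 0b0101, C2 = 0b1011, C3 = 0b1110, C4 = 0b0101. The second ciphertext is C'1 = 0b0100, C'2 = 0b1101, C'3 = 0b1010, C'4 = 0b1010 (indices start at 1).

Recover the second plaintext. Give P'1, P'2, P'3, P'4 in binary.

P'1 = 0b1010, P'2 = 0b1100, P'3 = 0b1111, P'4 = 0b0011

In CTR with a reused counter, both messages share the same keystream S_i, so C_i ⊕ C'_i = P_i ⊕ P'_i and thus P'_i = P_i ⊕ C_i ⊕ C'_i.
P'1: 0b1011 ⊕ 0b0101 ⊕ 0b0100 = 0b1010.
P'2: 0b1010 ⊕ 0b1011 ⊕ 0b1101 = 0b1100.
P'3: 0b1011 ⊕ 0b1110 ⊕ 0b1010 = 0b1111.
P'4: 0b1100 ⊕ 0b0101 ⊕ 0b1010 = 0b0011.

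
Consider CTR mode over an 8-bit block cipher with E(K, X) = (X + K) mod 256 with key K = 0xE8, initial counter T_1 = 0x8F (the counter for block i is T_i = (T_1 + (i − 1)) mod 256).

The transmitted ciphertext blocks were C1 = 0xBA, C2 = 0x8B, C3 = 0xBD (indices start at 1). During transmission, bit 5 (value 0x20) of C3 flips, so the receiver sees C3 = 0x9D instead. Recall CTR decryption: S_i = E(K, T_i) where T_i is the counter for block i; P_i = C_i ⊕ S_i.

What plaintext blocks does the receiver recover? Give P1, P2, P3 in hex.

Only C3 changed, to 0x9D. In CTR, a change in C_i flips the same bit in P_i only; the keystream is unaffected. Decrypting the received ciphertext:
P1: T = 0x8F, S = E(K, T) = 0x77; 0xBA ⊕ 0x77 = 0xCD.
P2: T = 0x90, S = E(K, T) = 0x78; 0x8B ⊕ 0x78 = 0xF3.
P3: T = 0x91, S = E(K, T) = 0x79; 0x9D ⊕ 0x79 = 0xE4.
Blocks that differ from the original plaintext: P3.

P1 = 0xCD, P2 = 0xF3, P3 = 0xE4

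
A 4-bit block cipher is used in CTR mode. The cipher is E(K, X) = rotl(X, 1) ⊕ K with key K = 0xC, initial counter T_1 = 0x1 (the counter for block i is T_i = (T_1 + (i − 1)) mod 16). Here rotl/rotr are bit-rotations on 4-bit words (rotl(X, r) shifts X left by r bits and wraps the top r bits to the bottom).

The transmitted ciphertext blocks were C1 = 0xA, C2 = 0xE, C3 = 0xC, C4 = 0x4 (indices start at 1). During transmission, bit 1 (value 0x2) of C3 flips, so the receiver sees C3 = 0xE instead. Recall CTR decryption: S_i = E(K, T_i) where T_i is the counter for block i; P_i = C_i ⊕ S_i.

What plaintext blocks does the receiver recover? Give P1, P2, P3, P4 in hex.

Only C3 changed, to 0xE. In CTR, a change in C_i flips the same bit in P_i only; the keystream is unaffected. Decrypting the received ciphertext:
P1: T = 0x1, S = E(K, T) = 0xE; 0xA ⊕ 0xE = 0x4.
P2: T = 0x2, S = E(K, T) = 0x8; 0xE ⊕ 0x8 = 0x6.
P3: T = 0x3, S = E(K, T) = 0xA; 0xE ⊕ 0xA = 0x4.
P4: T = 0x4, S = E(K, T) = 0x4; 0x4 ⊕ 0x4 = 0x0.
Blocks that differ from the original plaintext: P3.

P1 = 0x4, P2 = 0x6, P3 = 0x4, P4 = 0x0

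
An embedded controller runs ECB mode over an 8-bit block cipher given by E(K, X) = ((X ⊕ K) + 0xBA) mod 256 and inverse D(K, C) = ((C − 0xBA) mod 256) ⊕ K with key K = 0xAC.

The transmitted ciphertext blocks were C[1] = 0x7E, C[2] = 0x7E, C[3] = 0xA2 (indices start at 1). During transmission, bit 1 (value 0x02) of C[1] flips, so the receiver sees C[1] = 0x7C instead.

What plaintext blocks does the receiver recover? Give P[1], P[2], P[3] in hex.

P[1] = 0x6E, P[2] = 0x68, P[3] = 0x44

ECB decryption: P_i = D(K, C_i).
Only C[1] changed, to 0x7C. In ECB, a change in C_i affects only P_i. Decrypting the received ciphertext:
P[1]: D(K, 0x7C) = 0x6E.
P[2]: D(K, 0x7E) = 0x68.
P[3]: D(K, 0xA2) = 0x44.
Blocks that differ from the original plaintext: P[1].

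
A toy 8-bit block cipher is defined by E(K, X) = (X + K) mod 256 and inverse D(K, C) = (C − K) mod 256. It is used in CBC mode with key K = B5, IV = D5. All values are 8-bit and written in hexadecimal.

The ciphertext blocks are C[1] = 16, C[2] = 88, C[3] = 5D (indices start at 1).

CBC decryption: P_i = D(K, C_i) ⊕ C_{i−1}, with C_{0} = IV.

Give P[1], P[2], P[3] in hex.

P[1] = B4, P[2] = C5, P[3] = 20

P[1]: D(K, 16) = 61; 61 ⊕ D5 = B4.
P[2]: D(K, 88) = D3; D3 ⊕ 16 = C5.
P[3]: D(K, 5D) = A8; A8 ⊕ 88 = 20.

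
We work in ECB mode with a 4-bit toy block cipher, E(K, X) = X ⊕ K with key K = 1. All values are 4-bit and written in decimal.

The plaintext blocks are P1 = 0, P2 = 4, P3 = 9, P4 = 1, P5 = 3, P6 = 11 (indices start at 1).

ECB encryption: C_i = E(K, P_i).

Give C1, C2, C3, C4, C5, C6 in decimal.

C1: E(K, 0) = 1.
C2: E(K, 4) = 5.
C3: E(K, 9) = 8.
C4: E(K, 1) = 0.
C5: E(K, 3) = 2.
C6: E(K, 11) = 10.

C1 = 1, C2 = 5, C3 = 8, C4 = 0, C5 = 2, C6 = 10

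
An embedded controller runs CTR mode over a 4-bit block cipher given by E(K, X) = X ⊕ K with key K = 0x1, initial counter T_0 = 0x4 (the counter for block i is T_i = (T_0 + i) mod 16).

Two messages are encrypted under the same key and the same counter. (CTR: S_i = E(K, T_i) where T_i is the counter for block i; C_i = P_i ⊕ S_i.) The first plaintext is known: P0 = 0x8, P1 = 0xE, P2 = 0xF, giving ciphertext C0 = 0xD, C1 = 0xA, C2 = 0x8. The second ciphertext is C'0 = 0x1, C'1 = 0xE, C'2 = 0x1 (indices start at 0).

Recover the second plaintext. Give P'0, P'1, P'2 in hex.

In CTR with a reused counter, both messages share the same keystream S_i, so C_i ⊕ C'_i = P_i ⊕ P'_i and thus P'_i = P_i ⊕ C_i ⊕ C'_i.
P'0: 0x8 ⊕ 0xD ⊕ 0x1 = 0x4.
P'1: 0xE ⊕ 0xA ⊕ 0xE = 0xA.
P'2: 0xF ⊕ 0x8 ⊕ 0x1 = 0x6.

P'0 = 0x4, P'1 = 0xA, P'2 = 0x6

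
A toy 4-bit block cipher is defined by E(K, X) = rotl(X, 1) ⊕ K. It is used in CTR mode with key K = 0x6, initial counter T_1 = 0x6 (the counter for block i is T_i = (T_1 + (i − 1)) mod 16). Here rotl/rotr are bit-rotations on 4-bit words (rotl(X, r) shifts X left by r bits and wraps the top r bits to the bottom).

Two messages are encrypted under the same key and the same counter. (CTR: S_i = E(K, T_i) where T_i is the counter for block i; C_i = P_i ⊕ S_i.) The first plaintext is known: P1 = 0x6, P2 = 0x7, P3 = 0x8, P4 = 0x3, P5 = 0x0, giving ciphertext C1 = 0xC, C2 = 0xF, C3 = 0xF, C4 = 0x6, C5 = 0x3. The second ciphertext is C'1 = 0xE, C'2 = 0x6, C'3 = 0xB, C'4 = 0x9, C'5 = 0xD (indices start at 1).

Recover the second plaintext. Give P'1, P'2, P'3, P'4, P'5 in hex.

In CTR with a reused counter, both messages share the same keystream S_i, so C_i ⊕ C'_i = P_i ⊕ P'_i and thus P'_i = P_i ⊕ C_i ⊕ C'_i.
P'1: 0x6 ⊕ 0xC ⊕ 0xE = 0x4.
P'2: 0x7 ⊕ 0xF ⊕ 0x6 = 0xE.
P'3: 0x8 ⊕ 0xF ⊕ 0xB = 0xC.
P'4: 0x3 ⊕ 0x6 ⊕ 0x9 = 0xC.
P'5: 0x0 ⊕ 0x3 ⊕ 0xD = 0xE.

P'1 = 0x4, P'2 = 0xE, P'3 = 0xC, P'4 = 0xC, P'5 = 0xE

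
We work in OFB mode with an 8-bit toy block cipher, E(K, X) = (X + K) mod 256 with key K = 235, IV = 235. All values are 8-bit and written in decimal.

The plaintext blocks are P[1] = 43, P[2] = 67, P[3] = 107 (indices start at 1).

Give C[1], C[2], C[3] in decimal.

OFB encryption: S_i = E(K, S_{i−1}) with S_{0} = IV; C_i = P_i ⊕ S_i.
C[1]: S = E(K, 235) = 214; 43 ⊕ 214 = 253.
C[2]: S = E(K, 214) = 193; 67 ⊕ 193 = 130.
C[3]: S = E(K, 193) = 172; 107 ⊕ 172 = 199.

C[1] = 253, C[2] = 130, C[3] = 199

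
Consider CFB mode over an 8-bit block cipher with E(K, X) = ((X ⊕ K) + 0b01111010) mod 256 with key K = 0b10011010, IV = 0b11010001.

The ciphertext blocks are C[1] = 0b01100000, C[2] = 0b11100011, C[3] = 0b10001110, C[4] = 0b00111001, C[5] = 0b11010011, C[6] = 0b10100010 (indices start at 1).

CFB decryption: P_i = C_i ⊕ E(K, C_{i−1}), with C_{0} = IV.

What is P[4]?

P[4]: E(K, 0b10001110) = 0b10001110; 0b00111001 ⊕ 0b10001110 = 0b10110111.

P[4] = 0b10110111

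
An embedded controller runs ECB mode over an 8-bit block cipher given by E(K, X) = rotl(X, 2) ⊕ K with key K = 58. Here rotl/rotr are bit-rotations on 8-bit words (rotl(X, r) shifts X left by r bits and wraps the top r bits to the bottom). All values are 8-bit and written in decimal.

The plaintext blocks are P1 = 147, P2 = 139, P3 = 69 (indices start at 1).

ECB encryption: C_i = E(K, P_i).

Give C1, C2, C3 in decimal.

C1 = 116, C2 = 20, C3 = 47

C1: E(K, 147) = 116.
C2: E(K, 139) = 20.
C3: E(K, 69) = 47.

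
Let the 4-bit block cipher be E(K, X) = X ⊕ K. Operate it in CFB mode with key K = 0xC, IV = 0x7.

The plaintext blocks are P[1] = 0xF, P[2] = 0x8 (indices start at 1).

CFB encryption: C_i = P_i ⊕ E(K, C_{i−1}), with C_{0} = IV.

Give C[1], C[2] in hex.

C[1]: E(K, 0x7) = 0xB; 0xF ⊕ 0xB = 0x4.
C[2]: E(K, 0x4) = 0x8; 0x8 ⊕ 0x8 = 0x0.

C[1] = 0x4, C[2] = 0x0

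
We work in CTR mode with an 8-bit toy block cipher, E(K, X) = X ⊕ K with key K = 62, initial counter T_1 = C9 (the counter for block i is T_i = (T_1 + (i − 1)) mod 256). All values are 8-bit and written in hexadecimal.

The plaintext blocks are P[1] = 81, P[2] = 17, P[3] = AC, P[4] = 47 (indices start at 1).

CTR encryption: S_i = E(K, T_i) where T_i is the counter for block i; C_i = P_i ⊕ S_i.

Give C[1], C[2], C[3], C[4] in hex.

C[1] = 2A, C[2] = BF, C[3] = 05, C[4] = E9

C[1]: T = C9, S = E(K, T) = AB; 81 ⊕ AB = 2A.
C[2]: T = CA, S = E(K, T) = A8; 17 ⊕ A8 = BF.
C[3]: T = CB, S = E(K, T) = A9; AC ⊕ A9 = 05.
C[4]: T = CC, S = E(K, T) = AE; 47 ⊕ AE = E9.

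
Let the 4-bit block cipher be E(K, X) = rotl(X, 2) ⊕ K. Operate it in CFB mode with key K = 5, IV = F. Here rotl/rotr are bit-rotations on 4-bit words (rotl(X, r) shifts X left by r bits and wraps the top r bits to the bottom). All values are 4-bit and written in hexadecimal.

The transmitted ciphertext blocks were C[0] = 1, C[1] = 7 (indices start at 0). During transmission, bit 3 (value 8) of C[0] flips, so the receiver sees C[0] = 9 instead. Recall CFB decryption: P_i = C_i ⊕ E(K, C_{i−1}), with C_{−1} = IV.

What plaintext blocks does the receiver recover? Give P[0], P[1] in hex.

P[0] = 3, P[1] = 4

Only C[0] changed, to 9. In CFB, a change in C_i flips the same bit in P_i and garbles P_{i+1}. Decrypting the received ciphertext:
P[0]: E(K, F) = A; 9 ⊕ A = 3.
P[1]: E(K, 9) = 3; 7 ⊕ 3 = 4.
Blocks that differ from the original plaintext: P[0], P[1].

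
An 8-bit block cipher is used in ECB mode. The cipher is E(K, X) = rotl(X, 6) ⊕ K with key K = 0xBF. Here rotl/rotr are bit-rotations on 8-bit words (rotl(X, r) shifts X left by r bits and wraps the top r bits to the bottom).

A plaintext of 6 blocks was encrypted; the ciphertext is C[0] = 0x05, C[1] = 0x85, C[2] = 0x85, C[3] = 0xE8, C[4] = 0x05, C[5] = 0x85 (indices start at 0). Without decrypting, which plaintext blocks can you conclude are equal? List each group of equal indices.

ECB encrypts each block independently with the same key, so equal ciphertext blocks imply equal plaintext blocks.
C[0] = C[4] = 0x05, so P[0] = P[4].
C[1] = C[2] = C[5] = 0x85, so P[1] = P[2] = P[5].

P[0] = P[4]; P[1] = P[2] = P[5]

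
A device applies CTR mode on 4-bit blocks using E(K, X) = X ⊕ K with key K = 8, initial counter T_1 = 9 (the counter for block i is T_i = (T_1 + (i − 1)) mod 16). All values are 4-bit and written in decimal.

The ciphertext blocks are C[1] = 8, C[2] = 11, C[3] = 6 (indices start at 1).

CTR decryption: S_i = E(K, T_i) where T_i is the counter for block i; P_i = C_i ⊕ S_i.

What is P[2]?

P[2] = 9

P[2]: T = 10, S = E(K, T) = 2; 11 ⊕ 2 = 9.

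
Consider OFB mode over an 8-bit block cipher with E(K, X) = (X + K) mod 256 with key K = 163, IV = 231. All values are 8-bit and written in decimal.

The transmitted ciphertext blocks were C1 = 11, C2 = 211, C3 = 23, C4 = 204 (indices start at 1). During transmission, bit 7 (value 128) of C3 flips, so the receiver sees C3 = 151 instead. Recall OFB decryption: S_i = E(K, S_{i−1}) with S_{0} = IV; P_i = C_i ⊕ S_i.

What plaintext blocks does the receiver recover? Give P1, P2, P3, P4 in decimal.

P1 = 129, P2 = 254, P3 = 71, P4 = 191

Only C3 changed, to 151. In OFB, a change in C_i flips the same bit in P_i only; the keystream is unaffected. Decrypting the received ciphertext:
P1: S = E(K, 231) = 138; 11 ⊕ 138 = 129.
P2: S = E(K, 138) = 45; 211 ⊕ 45 = 254.
P3: S = E(K, 45) = 208; 151 ⊕ 208 = 71.
P4: S = E(K, 208) = 115; 204 ⊕ 115 = 191.
Blocks that differ from the original plaintext: P3.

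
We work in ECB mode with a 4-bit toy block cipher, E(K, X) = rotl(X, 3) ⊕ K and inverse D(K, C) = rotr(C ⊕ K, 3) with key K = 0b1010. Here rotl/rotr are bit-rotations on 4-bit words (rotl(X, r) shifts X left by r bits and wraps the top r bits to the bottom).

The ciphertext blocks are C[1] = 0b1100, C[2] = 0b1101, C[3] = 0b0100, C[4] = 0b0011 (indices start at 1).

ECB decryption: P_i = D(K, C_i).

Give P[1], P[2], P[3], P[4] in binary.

P[1]: D(K, 0b1100) = 0b1100.
P[2]: D(K, 0b1101) = 0b1110.
P[3]: D(K, 0b0100) = 0b1101.
P[4]: D(K, 0b0011) = 0b0011.

P[1] = 0b1100, P[2] = 0b1110, P[3] = 0b1101, P[4] = 0b0011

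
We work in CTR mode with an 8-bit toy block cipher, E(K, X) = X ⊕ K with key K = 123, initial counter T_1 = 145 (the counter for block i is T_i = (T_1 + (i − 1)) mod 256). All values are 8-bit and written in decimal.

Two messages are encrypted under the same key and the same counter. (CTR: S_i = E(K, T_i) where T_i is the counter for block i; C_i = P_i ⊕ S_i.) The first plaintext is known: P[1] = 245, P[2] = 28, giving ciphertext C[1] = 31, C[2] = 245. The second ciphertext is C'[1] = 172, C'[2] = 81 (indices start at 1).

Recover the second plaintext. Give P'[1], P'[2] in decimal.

In CTR with a reused counter, both messages share the same keystream S_i, so C_i ⊕ C'_i = P_i ⊕ P'_i and thus P'_i = P_i ⊕ C_i ⊕ C'_i.
P'[1]: 245 ⊕ 31 ⊕ 172 = 70.
P'[2]: 28 ⊕ 245 ⊕ 81 = 184.

P'[1] = 70, P'[2] = 184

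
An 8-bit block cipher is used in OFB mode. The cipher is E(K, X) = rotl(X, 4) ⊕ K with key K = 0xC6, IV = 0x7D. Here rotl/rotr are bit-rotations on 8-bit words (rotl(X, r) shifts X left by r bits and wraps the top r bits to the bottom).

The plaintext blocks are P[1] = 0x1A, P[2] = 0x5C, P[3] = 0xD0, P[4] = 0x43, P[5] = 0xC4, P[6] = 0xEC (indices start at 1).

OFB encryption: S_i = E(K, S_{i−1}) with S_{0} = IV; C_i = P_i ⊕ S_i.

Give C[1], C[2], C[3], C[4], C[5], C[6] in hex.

C[1] = 0x0B, C[2] = 0x8B, C[3] = 0x6B, C[4] = 0x3E, C[5] = 0xD5, C[6] = 0x3B

C[1]: S = E(K, 0x7D) = 0x11; 0x1A ⊕ 0x11 = 0x0B.
C[2]: S = E(K, 0x11) = 0xD7; 0x5C ⊕ 0xD7 = 0x8B.
C[3]: S = E(K, 0xD7) = 0xBB; 0xD0 ⊕ 0xBB = 0x6B.
C[4]: S = E(K, 0xBB) = 0x7D; 0x43 ⊕ 0x7D = 0x3E.
C[5]: S = E(K, 0x7D) = 0x11; 0xC4 ⊕ 0x11 = 0xD5.
C[6]: S = E(K, 0x11) = 0xD7; 0xEC ⊕ 0xD7 = 0x3B.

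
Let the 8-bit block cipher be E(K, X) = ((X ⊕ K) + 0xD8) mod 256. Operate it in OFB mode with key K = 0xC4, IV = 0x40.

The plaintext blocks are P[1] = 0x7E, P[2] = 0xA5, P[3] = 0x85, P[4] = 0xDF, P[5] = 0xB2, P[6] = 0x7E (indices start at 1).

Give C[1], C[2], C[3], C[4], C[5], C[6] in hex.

OFB encryption: S_i = E(K, S_{i−1}) with S_{0} = IV; C_i = P_i ⊕ S_i.
C[1]: S = E(K, 0x40) = 0x5C; 0x7E ⊕ 0x5C = 0x22.
C[2]: S = E(K, 0x5C) = 0x70; 0xA5 ⊕ 0x70 = 0xD5.
C[3]: S = E(K, 0x70) = 0x8C; 0x85 ⊕ 0x8C = 0x09.
C[4]: S = E(K, 0x8C) = 0x20; 0xDF ⊕ 0x20 = 0xFF.
C[5]: S = E(K, 0x20) = 0xBC; 0xB2 ⊕ 0xBC = 0x0E.
C[6]: S = E(K, 0xBC) = 0x50; 0x7E ⊕ 0x50 = 0x2E.

C[1] = 0x22, C[2] = 0xD5, C[3] = 0x09, C[4] = 0xFF, C[5] = 0x0E, C[6] = 0x2E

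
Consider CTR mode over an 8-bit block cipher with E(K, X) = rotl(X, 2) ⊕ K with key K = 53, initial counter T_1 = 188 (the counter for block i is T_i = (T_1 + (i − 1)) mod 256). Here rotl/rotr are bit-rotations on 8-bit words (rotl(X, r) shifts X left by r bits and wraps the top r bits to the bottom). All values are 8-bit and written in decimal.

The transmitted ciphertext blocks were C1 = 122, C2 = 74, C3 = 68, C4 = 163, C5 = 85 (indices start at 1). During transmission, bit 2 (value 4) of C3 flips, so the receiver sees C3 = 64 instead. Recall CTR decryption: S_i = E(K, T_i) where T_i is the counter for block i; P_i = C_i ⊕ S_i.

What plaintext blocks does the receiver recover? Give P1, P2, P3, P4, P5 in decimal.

P1 = 189, P2 = 137, P3 = 143, P4 = 104, P5 = 99

Only C3 changed, to 64. In CTR, a change in C_i flips the same bit in P_i only; the keystream is unaffected. Decrypting the received ciphertext:
P1: T = 188, S = E(K, T) = 199; 122 ⊕ 199 = 189.
P2: T = 189, S = E(K, T) = 195; 74 ⊕ 195 = 137.
P3: T = 190, S = E(K, T) = 207; 64 ⊕ 207 = 143.
P4: T = 191, S = E(K, T) = 203; 163 ⊕ 203 = 104.
P5: T = 192, S = E(K, T) = 54; 85 ⊕ 54 = 99.
Blocks that differ from the original plaintext: P3.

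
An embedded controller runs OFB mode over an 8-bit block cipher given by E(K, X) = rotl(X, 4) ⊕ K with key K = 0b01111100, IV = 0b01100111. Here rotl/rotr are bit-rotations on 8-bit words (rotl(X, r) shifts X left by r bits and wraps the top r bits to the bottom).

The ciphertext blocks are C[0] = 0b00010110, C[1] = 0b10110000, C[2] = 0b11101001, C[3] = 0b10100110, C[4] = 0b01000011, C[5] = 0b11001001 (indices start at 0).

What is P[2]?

OFB decryption: S_i = E(K, S_{i−1}) with S_{−1} = IV; P_i = C_i ⊕ S_i.
P[0]: S = E(K, 0b01100111) = 0b00001010; 0b00010110 ⊕ 0b00001010 = 0b00011100.
P[1]: S = E(K, 0b00001010) = 0b11011100; 0b10110000 ⊕ 0b11011100 = 0b01101100.
P[2]: S = E(K, 0b11011100) = 0b10110001; 0b11101001 ⊕ 0b10110001 = 0b01011000.

P[2] = 0b01011000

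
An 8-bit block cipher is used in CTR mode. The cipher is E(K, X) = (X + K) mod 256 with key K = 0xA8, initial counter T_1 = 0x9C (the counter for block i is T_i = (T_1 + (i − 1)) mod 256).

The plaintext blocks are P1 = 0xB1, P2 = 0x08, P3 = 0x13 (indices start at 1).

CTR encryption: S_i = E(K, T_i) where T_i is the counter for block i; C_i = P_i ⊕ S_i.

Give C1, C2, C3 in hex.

C1: T = 0x9C, S = E(K, T) = 0x44; 0xB1 ⊕ 0x44 = 0xF5.
C2: T = 0x9D, S = E(K, T) = 0x45; 0x08 ⊕ 0x45 = 0x4D.
C3: T = 0x9E, S = E(K, T) = 0x46; 0x13 ⊕ 0x46 = 0x55.

C1 = 0xF5, C2 = 0x4D, C3 = 0x55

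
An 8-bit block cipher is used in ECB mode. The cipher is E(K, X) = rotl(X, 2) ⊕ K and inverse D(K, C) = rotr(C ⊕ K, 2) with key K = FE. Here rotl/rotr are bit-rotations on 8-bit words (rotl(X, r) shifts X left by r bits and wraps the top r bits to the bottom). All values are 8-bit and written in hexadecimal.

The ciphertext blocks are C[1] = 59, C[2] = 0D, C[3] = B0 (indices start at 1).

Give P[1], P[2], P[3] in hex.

P[1] = E9, P[2] = FC, P[3] = 93

ECB decryption: P_i = D(K, C_i).
P[1]: D(K, 59) = E9.
P[2]: D(K, 0D) = FC.
P[3]: D(K, B0) = 93.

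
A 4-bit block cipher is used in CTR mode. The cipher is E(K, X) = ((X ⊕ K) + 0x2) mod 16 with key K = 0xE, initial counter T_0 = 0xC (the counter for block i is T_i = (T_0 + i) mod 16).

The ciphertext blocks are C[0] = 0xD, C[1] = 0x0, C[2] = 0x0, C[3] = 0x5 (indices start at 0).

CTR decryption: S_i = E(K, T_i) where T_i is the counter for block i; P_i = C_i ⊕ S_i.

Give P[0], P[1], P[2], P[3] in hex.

P[0]: T = 0xC, S = E(K, T) = 0x4; 0xD ⊕ 0x4 = 0x9.
P[1]: T = 0xD, S = E(K, T) = 0x5; 0x0 ⊕ 0x5 = 0x5.
P[2]: T = 0xE, S = E(K, T) = 0x2; 0x0 ⊕ 0x2 = 0x2.
P[3]: T = 0xF, S = E(K, T) = 0x3; 0x5 ⊕ 0x3 = 0x6.

P[0] = 0x9, P[1] = 0x5, P[2] = 0x2, P[3] = 0x6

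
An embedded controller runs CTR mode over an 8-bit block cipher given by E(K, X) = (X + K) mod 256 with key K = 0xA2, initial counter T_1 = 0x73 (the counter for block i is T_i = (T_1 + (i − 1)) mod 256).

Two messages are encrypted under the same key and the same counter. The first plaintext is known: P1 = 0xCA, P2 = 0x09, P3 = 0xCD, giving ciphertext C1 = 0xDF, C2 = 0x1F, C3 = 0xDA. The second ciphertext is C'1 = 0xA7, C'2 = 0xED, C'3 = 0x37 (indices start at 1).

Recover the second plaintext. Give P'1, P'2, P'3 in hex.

P'1 = 0xB2, P'2 = 0xFB, P'3 = 0x20

In CTR with a reused counter, both messages share the same keystream S_i, so C_i ⊕ C'_i = P_i ⊕ P'_i and thus P'_i = P_i ⊕ C_i ⊕ C'_i.
P'1: 0xCA ⊕ 0xDF ⊕ 0xA7 = 0xB2.
P'2: 0x09 ⊕ 0x1F ⊕ 0xED = 0xFB.
P'3: 0xCD ⊕ 0xDA ⊕ 0x37 = 0x20.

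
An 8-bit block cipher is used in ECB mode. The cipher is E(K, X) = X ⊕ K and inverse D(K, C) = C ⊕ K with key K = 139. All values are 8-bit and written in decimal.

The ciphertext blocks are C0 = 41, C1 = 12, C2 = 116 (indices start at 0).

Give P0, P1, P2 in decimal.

P0 = 162, P1 = 135, P2 = 255

ECB decryption: P_i = D(K, C_i).
P0: D(K, 41) = 162.
P1: D(K, 12) = 135.
P2: D(K, 116) = 255.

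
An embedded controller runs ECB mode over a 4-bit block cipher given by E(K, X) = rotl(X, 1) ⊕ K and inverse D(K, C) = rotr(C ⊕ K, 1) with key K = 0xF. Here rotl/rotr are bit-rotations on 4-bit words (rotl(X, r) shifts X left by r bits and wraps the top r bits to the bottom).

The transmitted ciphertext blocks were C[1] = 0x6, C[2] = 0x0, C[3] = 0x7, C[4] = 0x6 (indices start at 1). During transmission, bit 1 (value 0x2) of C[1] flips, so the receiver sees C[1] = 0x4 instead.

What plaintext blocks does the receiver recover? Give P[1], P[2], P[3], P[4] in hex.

ECB decryption: P_i = D(K, C_i).
Only C[1] changed, to 0x4. In ECB, a change in C_i affects only P_i. Decrypting the received ciphertext:
P[1]: D(K, 0x4) = 0xD.
P[2]: D(K, 0x0) = 0xF.
P[3]: D(K, 0x7) = 0x4.
P[4]: D(K, 0x6) = 0xC.
Blocks that differ from the original plaintext: P[1].

P[1] = 0xD, P[2] = 0xF, P[3] = 0x4, P[4] = 0xC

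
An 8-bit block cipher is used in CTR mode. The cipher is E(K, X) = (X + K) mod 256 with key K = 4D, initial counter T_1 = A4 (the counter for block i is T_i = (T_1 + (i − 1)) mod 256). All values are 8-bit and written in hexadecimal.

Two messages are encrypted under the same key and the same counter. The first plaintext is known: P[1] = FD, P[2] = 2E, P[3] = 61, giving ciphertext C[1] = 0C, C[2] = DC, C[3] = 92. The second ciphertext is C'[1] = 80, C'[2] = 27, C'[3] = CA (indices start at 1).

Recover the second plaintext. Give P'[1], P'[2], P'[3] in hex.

P'[1] = 71, P'[2] = D5, P'[3] = 39

In CTR with a reused counter, both messages share the same keystream S_i, so C_i ⊕ C'_i = P_i ⊕ P'_i and thus P'_i = P_i ⊕ C_i ⊕ C'_i.
P'[1]: FD ⊕ 0C ⊕ 80 = 71.
P'[2]: 2E ⊕ DC ⊕ 27 = D5.
P'[3]: 61 ⊕ 92 ⊕ CA = 39.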